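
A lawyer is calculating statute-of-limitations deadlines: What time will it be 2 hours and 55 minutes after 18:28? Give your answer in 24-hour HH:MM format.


Start time: 18:28
Adding: 2 hours 55 minutes
Minutes: 28 + 55 = 83
Minute overflow: 83 >= 60, so carry 1 hour, minutes = 23
Hours: 18 + 2 + 1 = 21
Result: 21:23

21:23


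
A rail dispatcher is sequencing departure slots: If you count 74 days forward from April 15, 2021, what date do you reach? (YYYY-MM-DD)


Start: 2021-04-15
Adding 74 days
Days remaining in April: 15
After April: 59 days still to add
May 2021: 31 days, 28 remaining
June 2021 has 30 days, need 28
Result: 2021-06-28

2021-06-28


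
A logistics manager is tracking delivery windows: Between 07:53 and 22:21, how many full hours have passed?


Start: 07:53
End: 22:21
Hour difference: 22 - 7 = 15 hours
Minute difference: 21 - 53 = -32 minutes
Total minutes: 868
Complete hours: 868 / 60 = 14 (remainder 28)

14


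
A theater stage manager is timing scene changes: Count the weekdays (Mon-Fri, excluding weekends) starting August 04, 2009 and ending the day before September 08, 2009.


Start: 2009-08-04 (Tuesday)
End (exclusive): 2009-09-08 (Tuesday)
Total calendar days: 35
Full weeks: 35 // 7 = 5 -> 25 weekdays
Remaining 0 days starting on Tuesday:
Total business days: 25 + 0 = 25

25


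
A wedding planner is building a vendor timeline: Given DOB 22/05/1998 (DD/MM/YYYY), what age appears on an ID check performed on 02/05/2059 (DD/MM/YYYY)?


Birth: 1998-05-22
Reference: 2059-05-02
Year difference: 2059 - 1998 = 61
Has birthday (05-22) occurred by 05-02? No
Birthday not yet reached this year -> subtract 1
Age in full years: 60

60


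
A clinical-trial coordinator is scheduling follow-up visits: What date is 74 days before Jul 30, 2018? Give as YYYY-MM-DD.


Start: 2018-07-30
Subtracting 74 days
Days already passed in July: 30
After going back through July: 44 more days to subtract
June 2018: 30 days, 14 remaining
May 2018 has 31 days, need 14
Result: 2018-05-17

2018-05-17


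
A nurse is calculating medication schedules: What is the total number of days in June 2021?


Month: June
Year: 2021
June is a 30-day month
Total: 30 days

30


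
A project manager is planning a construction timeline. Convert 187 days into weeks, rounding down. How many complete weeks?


Total days: 187
Days per week: 7
Division: 187 / 7 = 26 remainder 5
Complete weeks: 26
Remaining days: 5

26


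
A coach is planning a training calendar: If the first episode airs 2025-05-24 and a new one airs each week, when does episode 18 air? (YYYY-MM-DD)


First occurrence: 2025-05-24 (occurrence 1)
Each occurrence is 7 days after the previous.
Occurrence 18 is 17 weeks after the first.
17 weeks = 119 days
2025-05-24 + 119 days = 2025-09-20

2025-09-20


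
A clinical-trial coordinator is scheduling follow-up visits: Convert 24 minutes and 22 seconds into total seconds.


Minutes: 24
Seconds: 22
Convert minutes to seconds: 24 x 60 = 1440
Add remaining seconds: 1440 + 22 = 1462

1462


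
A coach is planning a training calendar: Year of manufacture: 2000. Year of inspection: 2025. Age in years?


Birth year: 2000
Current year: 2025
Age = current year - birth year
Age = 2025 - 2000 = 25

25


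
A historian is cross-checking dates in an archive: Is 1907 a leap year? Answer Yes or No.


Year: 1907
Divisible by 4? 1907 / 4 = 476.75 -> No
Not divisible by 4, so NOT a leap year

No


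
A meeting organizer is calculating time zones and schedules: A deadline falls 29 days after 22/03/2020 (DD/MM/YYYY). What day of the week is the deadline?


Start: 2020-03-22 (Sunday)
Step 1 - find target date: add 29 days
  2020-03-22 + 29 days = 2020-04-20
Step 2 - day of week:
  29 mod 7 = 1
  Sunday + 1 days -> Monday
Result: Monday (2020-04-20)

Monday


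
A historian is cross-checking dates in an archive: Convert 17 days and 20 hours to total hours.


Days: 17
Extra hours: 20
Hours per day: 24
Days to hours: 17 x 24 = 408
Total: 408 + 20 = 428

428


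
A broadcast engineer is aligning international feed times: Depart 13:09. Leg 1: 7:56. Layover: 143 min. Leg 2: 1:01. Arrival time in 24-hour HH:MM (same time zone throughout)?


Depart: 13:09
Leg 1: +476 min -> 21:05
Layover: +143 min -> 23:28
Leg 2: +61 min -> 00:29
Total travel: 680 minutes = 11h 20m
Arrival: 00:29

00:29


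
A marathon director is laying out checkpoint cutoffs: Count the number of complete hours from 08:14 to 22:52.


Start: 08:14
End: 22:52
Hour difference: 22 - 8 = 14 hours
Minute difference: 52 - 14 = 38 minutes
Total minutes: 878
Complete hours: 878 / 60 = 14 (remainder 38)

14


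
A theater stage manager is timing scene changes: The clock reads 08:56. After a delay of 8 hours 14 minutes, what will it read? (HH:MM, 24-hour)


Start time: 08:56
Adding: 8 hours 14 minutes
Minutes: 56 + 14 = 70
Minute overflow: 70 >= 60, so carry 1 hour, minutes = 10
Hours: 8 + 8 + 1 = 17
Result: 17:10

17:10


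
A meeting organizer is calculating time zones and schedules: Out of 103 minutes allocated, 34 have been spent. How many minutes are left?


Total budget: 103 minutes
Time used: 34 minutes
Remaining: 103 - 34 = 69 minutes
Percent used: 33.0%
Percent remaining: 67.0%

69


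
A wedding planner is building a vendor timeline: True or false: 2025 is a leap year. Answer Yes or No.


Year: 2025
Divisible by 4? 2025 / 4 = 506.25 -> No
Not divisible by 4, so NOT a leap year

No


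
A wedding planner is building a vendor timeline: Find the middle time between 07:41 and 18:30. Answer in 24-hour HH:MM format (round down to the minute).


Start time: 07:41 = 461 minutes from midnight
End time: 18:30 = 1110 minutes from midnight
Sum: 461 + 1110 = 1571
Midpoint: 1571 / 2 = 785 minutes
Convert: 785 / 60 = 13 hours, 5 minutes
Result: 13:05

13:05


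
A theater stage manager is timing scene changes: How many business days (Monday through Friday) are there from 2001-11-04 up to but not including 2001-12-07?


Start: 2001-11-04 (Sunday)
End (exclusive): 2001-12-07 (Friday)
Total calendar days: 33
Full weeks: 33 // 7 = 4 -> 20 weekdays
Remaining 5 days starting on Sunday:
  Sun(-), Mon(w), Tue(w), Wed(w), Thu(w) -> 4 weekdays
Total business days: 20 + 4 = 24

24


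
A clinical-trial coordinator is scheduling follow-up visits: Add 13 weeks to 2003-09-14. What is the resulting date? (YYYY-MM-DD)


Start: 2003-09-14
Weeks to add: 13
Convert to days: 13 x 7 = 91 days
Add 91 days to 2003-09-14
Result: 2003-12-14

2003-12-14


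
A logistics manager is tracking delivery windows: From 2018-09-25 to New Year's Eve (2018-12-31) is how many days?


Start: September 25, 2018
End: December 31, 2018
Days left in September: 5
October: 31
November: 30
December: 31
Sum of remaining months: 92
Total: 5 + 92 = 97

97


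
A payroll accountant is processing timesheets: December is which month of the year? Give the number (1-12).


Calendar month order:
11. November
12. December <--
December is month number 12

12


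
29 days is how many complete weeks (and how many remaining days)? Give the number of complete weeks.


Total days: 29
Days per week: 7
Division: 29 / 7 = 4 remainder 1
Complete weeks: 4
Remaining days: 1

4


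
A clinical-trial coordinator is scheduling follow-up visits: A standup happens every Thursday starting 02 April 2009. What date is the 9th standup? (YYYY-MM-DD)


First occurrence: 2009-04-02 (occurrence 1)
Each occurrence is 7 days after the previous.
Occurrence 9 is 8 weeks after the first.
8 weeks = 56 days
2009-04-02 + 56 days = 2009-05-28

2009-05-28


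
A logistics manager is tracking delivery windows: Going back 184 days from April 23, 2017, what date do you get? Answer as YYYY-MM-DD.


Start: 2017-04-23
Subtracting 184 days
Days already passed in April: 23
After going back through April: 161 more days to subtract
March 2017: 31 days, 130 remaining
February 2017: 28 days, 102 remaining
January 2017: 31 days, 71 remaining
December 2016: 31 days, 40 remaining
Result: 2016-10-21

2016-10-21


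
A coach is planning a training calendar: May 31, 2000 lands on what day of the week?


Date: 2000-05-31
January 1, 2000 is a Saturday
Day of year: 152
Offset from Jan 1: 151 days
151 mod 7 = 4
Result: Wednesday

Wednesday


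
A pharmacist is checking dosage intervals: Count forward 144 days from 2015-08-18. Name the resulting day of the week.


Start: 2015-08-18 (Tuesday)
Step 1 - find target date: add 144 days
  2015-08-18 + 144 days = 2016-01-09
Step 2 - day of week:
  144 mod 7 = 4
  Tuesday + 4 days -> Saturday
Result: Saturday (2016-01-09)

Saturday


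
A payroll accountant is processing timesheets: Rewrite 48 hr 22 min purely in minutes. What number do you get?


Hours: 48
Extra minutes: 22
Minutes per hour: 60
Hours to minutes: 48 x 60 = 2880
Total: 2880 + 22 = 2902

2902


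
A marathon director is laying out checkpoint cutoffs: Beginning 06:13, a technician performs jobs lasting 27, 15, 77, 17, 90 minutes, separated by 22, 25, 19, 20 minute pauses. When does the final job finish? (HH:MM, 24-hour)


Start: 06:13 = 373 min from midnight
  after task 1 (27 min): 06:40
  after break (22 min): 07:02
  after task 2 (15 min): 07:17
  after break (25 min): 07:42
  after task 3 (77 min): 08:59
  after break (19 min): 09:18
  after task 4 (17 min): 09:35
  after break (20 min): 09:55
  after task 5 (90 min): 11:25
Total elapsed: 312 minutes
End time: 11:25

11:25


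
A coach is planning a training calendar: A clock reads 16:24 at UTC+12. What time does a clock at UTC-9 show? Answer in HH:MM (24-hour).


Local time: 16:24 at UTC+12 (offset 12h)
Target zone: UTC-9 (offset -9h)
Difference: -9 - (12) = -21 hours
Calculation: 16 + (-21) = -5
Wraparound: (-5) mod 24 = 19
Result: 19:24

19:24


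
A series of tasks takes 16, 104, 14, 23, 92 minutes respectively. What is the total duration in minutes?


Durations: 16, 104, 14, 23, 92
Running sum: 16
+ 104 = 120
+ 14 = 134
+ 23 = 157
+ 92 = 249
Total duration: 249 minutes
That is 4 hours and 9 minutes

249


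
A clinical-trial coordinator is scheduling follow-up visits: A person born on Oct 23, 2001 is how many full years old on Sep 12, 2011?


Birth: 2001-10-23
Reference: 2011-09-12
Year difference: 2011 - 2001 = 10
Has birthday (10-23) occurred by 09-12? No
Birthday not yet reached this year -> subtract 1
Age in full years: 9

9


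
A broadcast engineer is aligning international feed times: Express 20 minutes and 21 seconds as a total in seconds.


Minutes: 20
Seconds: 21
Convert minutes to seconds: 20 x 60 = 1200
Add remaining seconds: 1200 + 21 = 1221

1221


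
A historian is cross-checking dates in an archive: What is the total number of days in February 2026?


Month: February
Year: 2026
2026 is not a leap year
February has 28 days
Total: 28 days

28


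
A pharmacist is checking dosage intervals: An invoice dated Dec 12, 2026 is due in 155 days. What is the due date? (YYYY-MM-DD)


Start: 2026-12-12
Adding 155 days
Days remaining in December: 19
After December: 136 days still to add
January 2027: 31 days, 105 remaining
February 2027: 28 days, 77 remaining
March 2027: 31 days, 46 remaining
April 2027: 30 days, 16 remaining
Result: 2027-05-16

2027-05-16


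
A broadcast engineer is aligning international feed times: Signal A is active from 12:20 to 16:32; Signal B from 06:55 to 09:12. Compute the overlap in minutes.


Interval A: [740, 992] minutes from midnight
Interval B: [415, 552] minutes from midnight
Overlap start = max(740, 415) = 740
Overlap end = min(992, 552) = 552
End <= start, so the intervals do not overlap: 0 minutes

0


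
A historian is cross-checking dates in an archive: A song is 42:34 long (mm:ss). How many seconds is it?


Minutes: 42
Extra seconds: 34
Seconds per minute: 60
Minutes to seconds: 42 x 60 = 2520
Total: 2520 + 34 = 2554

2554


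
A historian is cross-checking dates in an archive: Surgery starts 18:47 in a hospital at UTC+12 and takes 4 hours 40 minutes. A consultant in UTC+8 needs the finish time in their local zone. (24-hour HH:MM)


Start: 18:47 in UTC+12
Step 1 - add duration:
  minutes: 47 + 40 = 87 (carry 1h)
  hours: 18 + 4 + 1 = 23
  end in UTC+12: 23:27
Step 2 - convert UTC+12 -> UTC+8:
  offset difference: 8 - (12) = -4 hours
  23 + (-4) = 19 -> mod 24 = 19
Result: 19:27 in UTC+8

19:27


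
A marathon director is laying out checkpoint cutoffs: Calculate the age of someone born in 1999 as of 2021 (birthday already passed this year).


Birth year: 1999
Current year: 2021
Age = current year - birth year
Age = 2021 - 1999 = 22

22


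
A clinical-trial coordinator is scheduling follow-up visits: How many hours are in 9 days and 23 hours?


Days: 9
Extra hours: 23
Hours per day: 24
Days to hours: 9 x 24 = 216
Total: 216 + 23 = 239

239


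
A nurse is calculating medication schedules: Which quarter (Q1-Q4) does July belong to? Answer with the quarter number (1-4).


Month: July (month 7)
Q1: January-March (months 1-3)
Q2: April-June (months 4-6)
Q3: July-September (months 7-9)
Q4: October-December (months 10-12)
Month 7 falls in Q3

3


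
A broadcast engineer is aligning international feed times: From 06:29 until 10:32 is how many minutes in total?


Start time: 06:29 = 389 minutes from midnight
End time: 10:32 = 632 minutes from midnight
Difference: 632 - 389 = 243 minutes
That is 4 hours and 3 minutes

243


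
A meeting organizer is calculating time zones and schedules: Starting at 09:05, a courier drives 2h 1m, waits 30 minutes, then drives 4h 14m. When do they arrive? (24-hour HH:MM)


Depart: 09:05
Leg 1: +121 min -> 11:06
Layover: +30 min -> 11:36
Leg 2: +254 min -> 15:50
Total travel: 405 minutes = 6h 45m
Arrival: 15:50

15:50


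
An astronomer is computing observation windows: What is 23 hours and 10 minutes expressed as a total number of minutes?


Hours: 23
Minutes: 10
Convert hours to minutes: 23 x 60 = 1380
Add remaining minutes: 1380 + 10 = 1390

1390


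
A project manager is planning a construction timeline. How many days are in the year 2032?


Year: 2032
Check leap year rules:
Divisible by 4? Yes
Divisible by 100? No
2032 is a leap year
Days: 366

366


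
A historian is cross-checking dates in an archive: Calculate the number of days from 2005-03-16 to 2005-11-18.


Start date: 2005-03-16
End date: 2005-11-18
Mar 2005: +16 days
Apr 2005: +30 days
May 2005: +31 days
... (6 more months)
Total: 247 days

247


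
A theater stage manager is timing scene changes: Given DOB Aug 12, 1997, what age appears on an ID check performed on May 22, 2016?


Birth: 1997-08-12
Reference: 2016-05-22
Year difference: 2016 - 1997 = 19
Has birthday (08-12) occurred by 05-22? No
Birthday not yet reached this year -> subtract 1
Age in full years: 18

18


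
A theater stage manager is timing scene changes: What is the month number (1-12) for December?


Calendar month order:
11. November
12. December <--
December is month number 12

12


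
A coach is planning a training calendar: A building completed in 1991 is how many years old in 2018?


Birth year: 1991
Current year: 2018
Age = current year - birth year
Age = 2018 - 1991 = 27

27


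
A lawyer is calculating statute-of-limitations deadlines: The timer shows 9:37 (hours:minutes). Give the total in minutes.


Hours: 9
Minutes: 37
Convert hours to minutes: 9 x 60 = 540
Add remaining minutes: 540 + 37 = 577

577


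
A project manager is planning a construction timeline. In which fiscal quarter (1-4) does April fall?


Month: April (month 4)
Q1: January-March (months 1-3)
Q2: April-June (months 4-6)
Q3: July-September (months 7-9)
Q4: October-December (months 10-12)
Month 4 falls in Q2

2


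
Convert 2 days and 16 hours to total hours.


Days: 2
Extra hours: 16
Hours per day: 24
Days to hours: 2 x 24 = 48
Total: 48 + 16 = 64

64


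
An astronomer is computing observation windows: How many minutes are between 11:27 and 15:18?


Start time: 11:27 = 687 minutes from midnight
End time: 15:18 = 918 minutes from midnight
Difference: 918 - 687 = 231 minutes
That is 3 hours and 51 minutes

231


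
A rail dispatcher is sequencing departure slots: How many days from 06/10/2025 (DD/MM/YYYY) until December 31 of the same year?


Start: October 06, 2025
End: December 31, 2025
Days left in October: 25
November: 30
December: 31
Sum of remaining months: 61
Total: 25 + 61 = 86

86


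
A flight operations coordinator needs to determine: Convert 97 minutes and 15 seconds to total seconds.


Minutes: 97
Extra seconds: 15
Seconds per minute: 60
Minutes to seconds: 97 x 60 = 5820
Total: 5820 + 15 = 5835

5835


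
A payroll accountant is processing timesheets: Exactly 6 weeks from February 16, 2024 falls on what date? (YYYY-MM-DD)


Start: 2024-02-16
Weeks to add: 6
Convert to days: 6 x 7 = 42 days
Add 42 days to 2024-02-16
Result: 2024-03-29

2024-03-29


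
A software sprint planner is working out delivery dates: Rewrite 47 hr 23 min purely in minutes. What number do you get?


Hours: 47
Extra minutes: 23
Minutes per hour: 60
Hours to minutes: 47 x 60 = 2820
Total: 2820 + 23 = 2843

2843


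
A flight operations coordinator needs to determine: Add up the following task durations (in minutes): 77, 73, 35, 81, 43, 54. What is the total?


Durations: 77, 73, 35, 81, 43, 54
Running sum: 77
+ 73 = 150
+ 35 = 185
+ 81 = 266
+ 43 = 309
+ 54 = 363
Total duration: 363 minutes
That is 6 hours and 3 minutes

363


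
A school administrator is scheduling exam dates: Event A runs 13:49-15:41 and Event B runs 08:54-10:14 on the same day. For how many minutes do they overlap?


Interval A: [829, 941] minutes from midnight
Interval B: [534, 614] minutes from midnight
Overlap start = max(829, 534) = 829
Overlap end = min(941, 614) = 614
End <= start, so the intervals do not overlap: 0 minutes

0


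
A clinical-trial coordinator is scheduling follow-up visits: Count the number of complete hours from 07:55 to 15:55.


Start: 07:55
End: 15:55
Hour difference: 15 - 7 = 8 hours
Minute difference: 55 - 55 = 0 minutes
Total minutes: 480
Complete hours: 480 / 60 = 8 (remainder 0)

8


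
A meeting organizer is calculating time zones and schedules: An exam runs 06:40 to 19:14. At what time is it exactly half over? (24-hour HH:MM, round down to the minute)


Start time: 06:40 = 400 minutes from midnight
End time: 19:14 = 1154 minutes from midnight
Sum: 400 + 1154 = 1554
Midpoint: 1554 / 2 = 777 minutes
Convert: 777 / 60 = 12 hours, 57 minutes
Result: 12:57

12:57


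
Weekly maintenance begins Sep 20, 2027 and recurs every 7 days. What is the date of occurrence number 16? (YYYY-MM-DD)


First occurrence: 2027-09-20 (occurrence 1)
Each occurrence is 7 days after the previous.
Occurrence 16 is 15 weeks after the first.
15 weeks = 105 days
2027-09-20 + 105 days = 2028-01-03

2028-01-03


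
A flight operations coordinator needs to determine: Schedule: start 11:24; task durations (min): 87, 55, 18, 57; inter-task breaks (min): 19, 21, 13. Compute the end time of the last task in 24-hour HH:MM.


Start: 11:24 = 684 min from midnight
  after task 1 (87 min): 12:51
  after break (19 min): 13:10
  after task 2 (55 min): 14:05
  after break (21 min): 14:26
  after task 3 (18 min): 14:44
  after break (13 min): 14:57
  after task 4 (57 min): 15:54
Total elapsed: 270 minutes
End time: 15:54

15:54


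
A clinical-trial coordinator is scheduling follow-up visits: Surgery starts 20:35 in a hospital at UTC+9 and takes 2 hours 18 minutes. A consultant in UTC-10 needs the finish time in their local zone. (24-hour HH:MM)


Start: 20:35 in UTC+9
Step 1 - add duration:
  minutes: 35 + 18 = 53
  hours: 20 + 2 + 0 = 22
  end in UTC+9: 22:53
Step 2 - convert UTC+9 -> UTC-10:
  offset difference: -10 - (9) = -19 hours
  22 + (-19) = 3 -> mod 24 = 3
Result: 03:53 in UTC-10

03:53


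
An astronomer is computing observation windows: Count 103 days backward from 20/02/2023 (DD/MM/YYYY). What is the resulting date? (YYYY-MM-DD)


Start: 2023-02-20
Subtracting 103 days
Days already passed in February: 20
After going back through February: 83 more days to subtract
January 2023: 31 days, 52 remaining
December 2022: 31 days, 21 remaining
November 2022 has 30 days, need 21
Result: 2022-11-09

2022-11-09


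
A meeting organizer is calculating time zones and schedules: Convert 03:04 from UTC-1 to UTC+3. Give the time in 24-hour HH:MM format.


Local time: 03:04 at UTC-1 (offset -1h)
Target zone: UTC+3 (offset 3h)
Difference: 3 - (-1) = 4 hours
Calculation: 3 + (4) = 7
Result: 07:04

07:04


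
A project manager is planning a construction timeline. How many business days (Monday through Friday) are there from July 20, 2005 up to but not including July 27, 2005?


Start: 2005-07-20 (Wednesday)
End (exclusive): 2005-07-27 (Wednesday)
Total calendar days: 7
Full weeks: 7 // 7 = 1 -> 5 weekdays
Remaining 0 days starting on Wednesday:
Total business days: 5 + 0 = 5

5


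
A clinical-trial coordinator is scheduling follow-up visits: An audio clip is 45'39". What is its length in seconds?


Minutes: 45
Seconds: 39
Convert minutes to seconds: 45 x 60 = 2700
Add remaining seconds: 2700 + 39 = 2739

2739


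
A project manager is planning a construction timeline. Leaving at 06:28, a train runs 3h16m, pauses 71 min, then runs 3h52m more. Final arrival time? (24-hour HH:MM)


Depart: 06:28
Leg 1: +196 min -> 09:44
Layover: +71 min -> 10:55
Leg 2: +232 min -> 14:47
Total travel: 499 minutes = 8h 19m
Arrival: 14:47

14:47


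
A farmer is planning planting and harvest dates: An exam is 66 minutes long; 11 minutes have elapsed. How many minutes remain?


Total budget: 66 minutes
Time used: 11 minutes
Remaining: 66 - 11 = 55 minutes
Percent used: 16.7%
Percent remaining: 83.3%

55


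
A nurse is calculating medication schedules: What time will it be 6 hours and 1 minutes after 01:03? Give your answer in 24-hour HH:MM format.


Start time: 01:03
Adding: 6 hours 1 minutes
Minutes: 3 + 1 = 4
Hours: 1 + 6 + 0 = 7
Result: 07:04

07:04


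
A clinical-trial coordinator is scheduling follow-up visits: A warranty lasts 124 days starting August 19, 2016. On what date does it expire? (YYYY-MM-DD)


Start: 2016-08-19
Adding 124 days
Days remaining in August: 12
After August: 112 days still to add
September 2016: 30 days, 82 remaining
October 2016: 31 days, 51 remaining
November 2016: 30 days, 21 remaining
December 2016 has 31 days, need 21
Result: 2016-12-21

2016-12-21


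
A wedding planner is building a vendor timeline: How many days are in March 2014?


Month: March
Year: 2014
March is a 31-day month
Total: 31 days

31


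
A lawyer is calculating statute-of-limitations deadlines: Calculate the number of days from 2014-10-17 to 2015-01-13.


Start date: 2014-10-17
End date: 2015-01-13
Oct 2014: +15 days
Nov 2014: +30 days
Dec 2014: +31 days
Jan 2015: +12 days
Total: 88 days

88


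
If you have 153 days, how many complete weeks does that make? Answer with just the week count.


Total days: 153
Days per week: 7
Division: 153 / 7 = 21 remainder 6
Complete weeks: 21
Remaining days: 6

21


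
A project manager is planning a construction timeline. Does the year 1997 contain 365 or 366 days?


Year: 1997
Check leap year rules:
Divisible by 4? No
1997 is not a leap year
Days: 365

365


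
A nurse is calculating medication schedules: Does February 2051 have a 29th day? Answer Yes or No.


Year: 2051
Divisible by 4? 2051 / 4 = 512.75 -> No
Not divisible by 4, so NOT a leap year

No


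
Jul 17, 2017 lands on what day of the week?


Date: 2017-07-17
January 1, 2017 is a Sunday
Day of year: 198
Offset from Jan 1: 197 days
197 mod 7 = 1
Result: Monday

Monday


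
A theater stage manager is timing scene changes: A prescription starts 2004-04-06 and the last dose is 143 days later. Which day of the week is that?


Start: 2004-04-06 (Tuesday)
Step 1 - find target date: add 143 days
  2004-04-06 + 143 days = 2004-08-27
Step 2 - day of week:
  143 mod 7 = 3
  Tuesday + 3 days -> Friday
Result: Friday (2004-08-27)

Friday


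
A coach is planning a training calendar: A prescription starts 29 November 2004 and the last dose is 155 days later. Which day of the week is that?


Start: 2004-11-29 (Monday)
Step 1 - find target date: add 155 days
  2004-11-29 + 155 days = 2005-05-03
Step 2 - day of week:
  155 mod 7 = 1
  Monday + 1 days -> Tuesday
Result: Tuesday (2005-05-03)

Tuesday


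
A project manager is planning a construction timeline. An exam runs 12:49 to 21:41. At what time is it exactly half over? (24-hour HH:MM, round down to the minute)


Start time: 12:49 = 769 minutes from midnight
End time: 21:41 = 1301 minutes from midnight
Sum: 769 + 1301 = 2070
Midpoint: 2070 / 2 = 1035 minutes
Convert: 1035 / 60 = 17 hours, 15 minutes
Result: 17:15

17:15


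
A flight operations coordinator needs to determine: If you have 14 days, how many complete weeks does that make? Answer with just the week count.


Total days: 14
Days per week: 7
Division: 14 / 7 = 2 remainder 0
Complete weeks: 2
Remaining days: 0

2


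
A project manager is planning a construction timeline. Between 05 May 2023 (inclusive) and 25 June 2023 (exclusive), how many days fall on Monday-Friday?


Start: 2023-05-05 (Friday)
End (exclusive): 2023-06-25 (Sunday)
Total calendar days: 51
Full weeks: 51 // 7 = 7 -> 35 weekdays
Remaining 2 days starting on Friday:
  Fri(w), Sat(-) -> 1 weekdays
Total business days: 35 + 1 = 36

36


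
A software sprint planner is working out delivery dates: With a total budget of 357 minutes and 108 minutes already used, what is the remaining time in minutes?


Total budget: 357 minutes
Time used: 108 minutes
Remaining: 357 - 108 = 249 minutes
Percent used: 30.3%
Percent remaining: 69.7%

249


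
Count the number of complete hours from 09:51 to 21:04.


Start: 09:51
End: 21:04
Hour difference: 21 - 9 = 12 hours
Minute difference: 4 - 51 = -47 minutes
Total minutes: 673
Complete hours: 673 / 60 = 11 (remainder 13)

11


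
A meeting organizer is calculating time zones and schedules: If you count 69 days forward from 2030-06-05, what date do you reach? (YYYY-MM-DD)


Start: 2030-06-05
Adding 69 days
Days remaining in June: 25
After June: 44 days still to add
July 2030: 31 days, 13 remaining
August 2030 has 31 days, need 13
Result: 2030-08-13

2030-08-13


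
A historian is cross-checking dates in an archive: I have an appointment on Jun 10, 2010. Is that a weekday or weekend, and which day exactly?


Date: 2010-06-10
January 1, 2010 is a Friday
Day of year: 161
Offset from Jan 1: 160 days
160 mod 7 = 6
Result: Thursday

Thursday


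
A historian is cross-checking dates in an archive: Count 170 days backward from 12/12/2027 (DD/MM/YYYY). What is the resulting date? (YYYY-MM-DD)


Start: 2027-12-12
Subtracting 170 days
Days already passed in December: 12
After going back through December: 158 more days to subtract
November 2027: 30 days, 128 remaining
October 2027: 31 days, 97 remaining
September 2027: 30 days, 67 remaining
August 2027: 31 days, 36 remaining
Result: 2027-06-25

2027-06-25


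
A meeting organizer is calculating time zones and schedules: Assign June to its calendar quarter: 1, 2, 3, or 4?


Month: June (month 6)
Q1: January-March (months 1-3)
Q2: April-June (months 4-6)
Q3: July-September (months 7-9)
Q4: October-December (months 10-12)
Month 6 falls in Q2

2


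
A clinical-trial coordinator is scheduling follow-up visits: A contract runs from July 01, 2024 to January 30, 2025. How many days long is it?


Start date: 2024-07-01
End date: 2025-01-30
Jul 2024: +31 days
Aug 2024: +31 days
Sep 2024: +30 days
... (4 more months)
Total: 213 days

213


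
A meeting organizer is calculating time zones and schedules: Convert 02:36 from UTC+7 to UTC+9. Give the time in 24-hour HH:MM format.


Local time: 02:36 at UTC+7 (offset 7h)
Target zone: UTC+9 (offset 9h)
Difference: 9 - (7) = 2 hours
Calculation: 2 + (2) = 4
Result: 04:36

04:36


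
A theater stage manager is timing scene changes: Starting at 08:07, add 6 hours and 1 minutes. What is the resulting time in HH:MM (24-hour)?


Start time: 08:07
Adding: 6 hours 1 minutes
Minutes: 7 + 1 = 8
Hours: 8 + 6 + 0 = 14
Result: 14:08

14:08


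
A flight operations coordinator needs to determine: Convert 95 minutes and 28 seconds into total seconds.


Minutes: 95
Seconds: 28
Convert minutes to seconds: 95 x 60 = 5700
Add remaining seconds: 5700 + 28 = 5728

5728


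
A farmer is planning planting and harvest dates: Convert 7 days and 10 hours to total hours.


Days: 7
Extra hours: 10
Hours per day: 24
Days to hours: 7 x 24 = 168
Total: 168 + 10 = 178

178


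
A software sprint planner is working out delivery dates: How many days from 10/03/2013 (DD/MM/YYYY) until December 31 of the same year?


Start: March 10, 2013
End: December 31, 2013
Days left in March: 21
April: 30
May: 31
June: 30
July: 31
... plus remaining months
Sum of remaining months: 275
Total: 21 + 275 = 296

296


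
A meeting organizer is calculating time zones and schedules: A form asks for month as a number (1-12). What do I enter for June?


Calendar month order:
5. May
6. June <--
7. July
June is month number 6

6


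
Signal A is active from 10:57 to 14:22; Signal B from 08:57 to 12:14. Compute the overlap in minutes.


Interval A: [657, 862] minutes from midnight
Interval B: [537, 734] minutes from midnight
Overlap start = max(657, 537) = 657
Overlap end = min(862, 734) = 734
Overlap = 734 - 657 = 77 minutes

77


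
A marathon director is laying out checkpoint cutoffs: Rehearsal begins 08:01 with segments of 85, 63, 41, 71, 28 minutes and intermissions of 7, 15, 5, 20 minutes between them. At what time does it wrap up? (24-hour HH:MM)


Start: 08:01 = 481 min from midnight
  after task 1 (85 min): 09:26
  after break (7 min): 09:33
  after task 2 (63 min): 10:36
  after break (15 min): 10:51
  after task 3 (41 min): 11:32
  after break (5 min): 11:37
  after task 4 (71 min): 12:48
  after break (20 min): 13:08
  after task 5 (28 min): 13:36
Total elapsed: 335 minutes
End time: 13:36

13:36


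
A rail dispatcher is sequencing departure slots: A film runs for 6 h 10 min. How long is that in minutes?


Hours: 6
Minutes: 10
Convert hours to minutes: 6 x 60 = 360
Add remaining minutes: 360 + 10 = 370

370


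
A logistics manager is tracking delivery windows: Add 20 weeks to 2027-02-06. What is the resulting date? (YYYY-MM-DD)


Start: 2027-02-06
Weeks to add: 20
Convert to days: 20 x 7 = 140 days
Add 140 days to 2027-02-06
Result: 2027-06-26

2027-06-26


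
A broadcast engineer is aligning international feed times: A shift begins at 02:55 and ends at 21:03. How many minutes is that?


Start time: 02:55 = 175 minutes from midnight
End time: 21:03 = 1263 minutes from midnight
Difference: 1263 - 175 = 1088 minutes
That is 18 hours and 8 minutes

1088


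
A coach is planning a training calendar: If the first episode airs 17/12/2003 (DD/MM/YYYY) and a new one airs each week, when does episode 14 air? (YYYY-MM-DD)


First occurrence: 2003-12-17 (occurrence 1)
Each occurrence is 7 days after the previous.
Occurrence 14 is 13 weeks after the first.
13 weeks = 91 days
2003-12-17 + 91 days = 2004-03-17

2004-03-17


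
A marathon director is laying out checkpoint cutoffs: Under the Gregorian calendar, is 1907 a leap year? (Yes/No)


Year: 1907
Divisible by 4? 1907 / 4 = 476.75 -> No
Not divisible by 4, so NOT a leap year

No


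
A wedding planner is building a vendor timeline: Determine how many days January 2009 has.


Month: January
Year: 2009
January is a 31-day month
Total: 31 days

31


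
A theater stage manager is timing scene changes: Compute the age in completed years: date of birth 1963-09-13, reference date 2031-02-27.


Birth: 1963-09-13
Reference: 2031-02-27
Year difference: 2031 - 1963 = 68
Has birthday (09-13) occurred by 02-27? No
Birthday not yet reached this year -> subtract 1
Age in full years: 67

67


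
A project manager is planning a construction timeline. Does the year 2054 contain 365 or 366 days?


Year: 2054
Check leap year rules:
Divisible by 4? No
2054 is not a leap year
Days: 365

365


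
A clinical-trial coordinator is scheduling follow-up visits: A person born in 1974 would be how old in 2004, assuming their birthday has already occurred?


Birth year: 1974
Current year: 2004
Age = current year - birth year
Age = 2004 - 1974 = 30

30


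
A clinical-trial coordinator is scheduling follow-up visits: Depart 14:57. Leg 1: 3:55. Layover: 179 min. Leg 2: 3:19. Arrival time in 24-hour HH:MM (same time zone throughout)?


Depart: 14:57
Leg 1: +235 min -> 18:52
Layover: +179 min -> 21:51
Leg 2: +199 min -> 01:10
Total travel: 613 minutes = 10h 13m
Arrival: 01:10

01:10


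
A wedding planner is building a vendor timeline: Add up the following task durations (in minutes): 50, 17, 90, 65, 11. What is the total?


Durations: 50, 17, 90, 65, 11
Running sum: 50
+ 17 = 67
+ 90 = 157
+ 65 = 222
+ 11 = 233
Total duration: 233 minutes
That is 3 hours and 53 minutes

233


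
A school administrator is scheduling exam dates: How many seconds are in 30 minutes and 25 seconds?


Minutes: 30
Extra seconds: 25
Seconds per minute: 60
Minutes to seconds: 30 x 60 = 1800
Total: 1800 + 25 = 1825

1825


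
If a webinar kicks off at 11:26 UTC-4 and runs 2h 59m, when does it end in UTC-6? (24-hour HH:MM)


Start: 11:26 in UTC-4
Step 1 - add duration:
  minutes: 26 + 59 = 85 (carry 1h)
  hours: 11 + 2 + 1 = 14
  end in UTC-4: 14:25
Step 2 - convert UTC-4 -> UTC-6:
  offset difference: -6 - (-4) = -2 hours
  14 + (-2) = 12 -> mod 24 = 12
Result: 12:25 in UTC-6

12:25


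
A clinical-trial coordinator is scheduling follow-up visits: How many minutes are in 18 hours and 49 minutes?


Hours: 18
Extra minutes: 49
Minutes per hour: 60
Hours to minutes: 18 x 60 = 1080
Total: 1080 + 49 = 1129

1129


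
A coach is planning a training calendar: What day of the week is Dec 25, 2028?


Date: 2028-12-25
January 1, 2028 is a Saturday
Day of year: 360
Offset from Jan 1: 359 days
359 mod 7 = 2
Result: Monday

Monday


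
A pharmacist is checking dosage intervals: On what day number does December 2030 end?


Month: December
Year: 2030
December is a 31-day month
Total: 31 days

31


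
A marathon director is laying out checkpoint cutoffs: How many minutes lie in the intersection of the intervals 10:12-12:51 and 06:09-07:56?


Interval A: [612, 771] minutes from midnight
Interval B: [369, 476] minutes from midnight
Overlap start = max(612, 369) = 612
Overlap end = min(771, 476) = 476
End <= start, so the intervals do not overlap: 0 minutes

0


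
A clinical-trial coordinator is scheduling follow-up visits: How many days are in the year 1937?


Year: 1937
Check leap year rules:
Divisible by 4? No
1937 is not a leap year
Days: 365

365


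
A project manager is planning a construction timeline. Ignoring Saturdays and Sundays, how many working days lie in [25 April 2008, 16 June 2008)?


Start: 2008-04-25 (Friday)
End (exclusive): 2008-06-16 (Monday)
Total calendar days: 52
Full weeks: 52 // 7 = 7 -> 35 weekdays
Remaining 3 days starting on Friday:
  Fri(w), Sat(-), Sun(-) -> 1 weekdays
Total business days: 35 + 1 = 36

36


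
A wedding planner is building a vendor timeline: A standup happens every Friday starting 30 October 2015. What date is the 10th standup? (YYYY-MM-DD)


First occurrence: 2015-10-30 (occurrence 1)
Each occurrence is 7 days after the previous.
Occurrence 10 is 9 weeks after the first.
9 weeks = 63 days
2015-10-30 + 63 days = 2016-01-01

2016-01-01


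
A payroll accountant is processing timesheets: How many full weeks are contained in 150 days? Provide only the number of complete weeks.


Total days: 150
Days per week: 7
Division: 150 / 7 = 21 remainder 3
Complete weeks: 21
Remaining days: 3

21


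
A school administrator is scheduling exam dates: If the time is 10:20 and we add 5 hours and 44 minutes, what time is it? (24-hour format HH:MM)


Start time: 10:20
Adding: 5 hours 44 minutes
Minutes: 20 + 44 = 64
Minute overflow: 64 >= 60, so carry 1 hour, minutes = 4
Hours: 10 + 5 + 1 = 16
Result: 16:04

16:04


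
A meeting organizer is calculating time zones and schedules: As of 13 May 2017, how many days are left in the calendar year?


Start: May 13, 2017
End: December 31, 2017
Days left in May: 18
June: 30
July: 31
August: 31
September: 30
... plus remaining months
Sum of remaining months: 214
Total: 18 + 214 = 232

232


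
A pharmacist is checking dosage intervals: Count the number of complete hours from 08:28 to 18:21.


Start: 08:28
End: 18:21
Hour difference: 18 - 8 = 10 hours
Minute difference: 21 - 28 = -7 minutes
Total minutes: 593
Complete hours: 593 / 60 = 9 (remainder 53)

9


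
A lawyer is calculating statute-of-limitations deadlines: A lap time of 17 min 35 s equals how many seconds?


Minutes: 17
Seconds: 35
Convert minutes to seconds: 17 x 60 = 1020
Add remaining seconds: 1020 + 35 = 1055

1055


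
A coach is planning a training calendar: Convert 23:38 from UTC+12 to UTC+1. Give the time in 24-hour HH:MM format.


Local time: 23:38 at UTC+12 (offset 12h)
Target zone: UTC+1 (offset 1h)
Difference: 1 - (12) = -11 hours
Calculation: 23 + (-11) = 12
Result: 12:38

12:38


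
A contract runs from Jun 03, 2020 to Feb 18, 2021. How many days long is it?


Start date: 2020-06-03
End date: 2021-02-18
Jun 2020: +28 days
Jul 2020: +31 days
Aug 2020: +31 days
... (6 more months)
Total: 260 days

260


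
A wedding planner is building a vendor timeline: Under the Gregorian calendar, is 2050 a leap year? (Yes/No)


Year: 2050
Divisible by 4? 2050 / 4 = 512.5 -> No
Not divisible by 4, so NOT a leap year

No


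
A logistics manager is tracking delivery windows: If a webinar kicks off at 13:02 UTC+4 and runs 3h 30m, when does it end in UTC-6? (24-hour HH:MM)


Start: 13:02 in UTC+4
Step 1 - add duration:
  minutes: 2 + 30 = 32
  hours: 13 + 3 + 0 = 16
  end in UTC+4: 16:32
Step 2 - convert UTC+4 -> UTC-6:
  offset difference: -6 - (4) = -10 hours
  16 + (-10) = 6 -> mod 24 = 6
Result: 06:32 in UTC-6

06:32


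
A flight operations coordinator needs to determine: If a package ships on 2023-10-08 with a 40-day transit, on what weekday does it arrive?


Start: 2023-10-08 (Sunday)
Step 1 - find target date: add 40 days
  2023-10-08 + 40 days = 2023-11-17
Step 2 - day of week:
  40 mod 7 = 5
  Sunday + 5 days -> Friday
Result: Friday (2023-11-17)

Friday


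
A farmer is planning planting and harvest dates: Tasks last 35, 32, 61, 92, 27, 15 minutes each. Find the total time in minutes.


Durations: 35, 32, 61, 92, 27, 15
Running sum: 35
+ 32 = 67
+ 61 = 128
+ 92 = 220
+ 27 = 247
+ 15 = 262
Total duration: 262 minutes
That is 4 hours and 22 minutes

262


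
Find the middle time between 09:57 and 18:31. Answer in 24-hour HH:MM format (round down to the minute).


Start time: 09:57 = 597 minutes from midnight
End time: 18:31 = 1111 minutes from midnight
Sum: 597 + 1111 = 1708
Midpoint: 1708 / 2 = 854 minutes
Convert: 854 / 60 = 14 hours, 14 minutes
Result: 14:14

14:14


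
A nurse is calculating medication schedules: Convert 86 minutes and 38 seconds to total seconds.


Minutes: 86
Extra seconds: 38
Seconds per minute: 60
Minutes to seconds: 86 x 60 = 5160
Total: 5160 + 38 = 5198

5198


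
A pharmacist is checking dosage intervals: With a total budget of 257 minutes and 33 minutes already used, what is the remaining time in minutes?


Total budget: 257 minutes
Time used: 33 minutes
Remaining: 257 - 33 = 224 minutes
Percent used: 12.8%
Percent remaining: 87.2%

224
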